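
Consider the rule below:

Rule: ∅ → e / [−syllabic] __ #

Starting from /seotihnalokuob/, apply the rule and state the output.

the form ends in the consonant /b/, so [e] is inserted word-finally.
Surface form: [seotihnalokuobe].

seotihnalokuobe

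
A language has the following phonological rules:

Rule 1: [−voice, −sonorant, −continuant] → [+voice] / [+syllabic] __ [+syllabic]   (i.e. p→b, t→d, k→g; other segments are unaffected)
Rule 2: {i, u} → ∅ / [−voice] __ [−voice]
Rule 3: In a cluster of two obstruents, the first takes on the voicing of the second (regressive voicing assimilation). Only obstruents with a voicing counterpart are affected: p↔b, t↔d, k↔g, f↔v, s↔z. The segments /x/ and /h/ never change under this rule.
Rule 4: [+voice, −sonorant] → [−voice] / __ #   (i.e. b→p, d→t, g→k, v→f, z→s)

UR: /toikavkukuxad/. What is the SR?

toigafkuguxat

Rule 1 (intervocalic voicing): /k/ is a voiceless stop between vowels /i/ and /a/, so it voices to [g]. /k/ is a voiceless stop between vowels /u/ and /u/, so it voices to [g]. /toikavkukuxad/ → toigavkuguxad.
Rule 2 (high vowel syncope): no segment meets the environment; /toigavkuguxad/ is unchanged.
Rule 3 (regressive voicing assimilation): /v/ precedes the voiceless obstruent /k/, so it devoices to [f] by assimilation. /toigavkuguxad/ → toigafkuguxad.
Rule 4 (final devoicing): /d/ is a voiced obstruent in word-final position, so it devoices to [t]. /toigafkuguxad/ → toigafkuguxat.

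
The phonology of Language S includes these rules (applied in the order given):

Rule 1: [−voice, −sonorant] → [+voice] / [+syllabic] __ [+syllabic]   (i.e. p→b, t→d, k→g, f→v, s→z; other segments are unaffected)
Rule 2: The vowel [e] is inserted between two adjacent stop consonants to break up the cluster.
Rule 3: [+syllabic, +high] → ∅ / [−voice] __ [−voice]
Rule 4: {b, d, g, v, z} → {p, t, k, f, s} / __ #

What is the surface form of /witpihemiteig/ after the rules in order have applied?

witephemideik

Rule 1 (intervocalic voicing): /t/ is a voiceless obstruent between vowels /i/ and /e/, so it voices to [d]. /witpihemiteig/ → witpihemideig.
Rule 2 (stop-cluster e-epenthesis): /t/ and /p/ form a stop–stop cluster, so [e] is inserted between them. /witpihemideig/ → witepihemideig.
Rule 3 (high vowel syncope): /i/ is a high vowel flanked by voiceless consonants /p/ and /h/, so it deletes. /witepihemideig/ → witephemideig.
Rule 4 (final devoicing): /g/ is a voiced obstruent in word-final position, so it devoices to [k]. /witephemideig/ → witephemideik.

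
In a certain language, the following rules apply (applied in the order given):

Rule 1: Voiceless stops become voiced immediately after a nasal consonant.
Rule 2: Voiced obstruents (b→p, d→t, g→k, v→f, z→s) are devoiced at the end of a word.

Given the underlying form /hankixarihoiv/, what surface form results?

Rule 1 (post-nasal voicing): /k/ is a voiceless stop immediately after the nasal /n/, so it voices to [g]. /hankixarihoiv/ → hangixarihoiv.
Rule 2 (final devoicing): /v/ is a voiced obstruent in word-final position, so it devoices to [f]. /hangixarihoiv/ → hangixarihoif.

hangixarihoif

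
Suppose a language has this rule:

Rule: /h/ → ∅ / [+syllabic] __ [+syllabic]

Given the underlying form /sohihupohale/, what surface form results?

soiupoale

/h/ occurs between vowels /o/ and /i/, so it deletes.
/h/ occurs between vowels /i/ and /u/, so it deletes.
/h/ occurs between vowels /o/ and /a/, so it deletes.
Surface form: [soiupoale].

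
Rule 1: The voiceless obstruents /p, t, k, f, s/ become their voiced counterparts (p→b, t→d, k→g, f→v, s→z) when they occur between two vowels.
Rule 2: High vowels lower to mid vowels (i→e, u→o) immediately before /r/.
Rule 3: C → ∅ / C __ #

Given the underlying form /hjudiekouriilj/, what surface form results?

hjudiegooriil

Rule 1 (intervocalic voicing): /k/ is a voiceless obstruent between vowels /e/ and /o/, so it voices to [g]. /hjudiekouriilj/ → hjudiegouriilj.
Rule 2 (pre-rhotic lowering): /u/ is a high vowel immediately before /r/, so it lowers to [o]. /hjudiegouriilj/ → hjudiegooriilj.
Rule 3 (final cluster simplification): /j/ is the second consonant of a word-final cluster /lj/, so it deletes. /hjudiegooriilj/ → hjudiegooriil.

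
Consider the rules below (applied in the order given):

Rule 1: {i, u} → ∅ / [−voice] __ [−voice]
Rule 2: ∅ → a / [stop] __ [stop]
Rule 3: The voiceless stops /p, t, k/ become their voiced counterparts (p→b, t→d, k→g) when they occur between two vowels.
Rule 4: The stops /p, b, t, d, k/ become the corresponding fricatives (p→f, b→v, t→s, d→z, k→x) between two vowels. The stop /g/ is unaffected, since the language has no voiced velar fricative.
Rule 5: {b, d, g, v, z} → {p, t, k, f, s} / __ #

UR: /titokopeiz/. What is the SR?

Rule 1 (high vowel syncope): /i/ is a high vowel flanked by voiceless consonants /t/ and /t/, so it deletes. /titokopeiz/ → ttokopeiz.
Rule 2 (stop-cluster a-epenthesis): /t/ and /t/ form a stop–stop cluster, so [a] is inserted between them. /ttokopeiz/ → tatokopeiz.
Rule 3 (intervocalic voicing): /t/ is a voiceless stop between vowels /a/ and /o/, so it voices to [d]. /k/ is a voiceless stop between vowels /o/ and /o/, so it voices to [g]. /p/ is a voiceless stop between vowels /o/ and /e/, so it voices to [b]. /tatokopeiz/ → tadogobeiz.
Rule 4 (intervocalic spirantization): /d/ is a stop between vowels /a/ and /o/, so it spirantizes to the fricative [z]. /b/ is a stop between vowels /o/ and /e/, so it spirantizes to the fricative [v]. /tadogobeiz/ → tazogoveiz.
Rule 5 (final devoicing): /z/ is a voiced obstruent in word-final position, so it devoices to [s]. /tazogoveiz/ → tazogoveis.

tazogoveis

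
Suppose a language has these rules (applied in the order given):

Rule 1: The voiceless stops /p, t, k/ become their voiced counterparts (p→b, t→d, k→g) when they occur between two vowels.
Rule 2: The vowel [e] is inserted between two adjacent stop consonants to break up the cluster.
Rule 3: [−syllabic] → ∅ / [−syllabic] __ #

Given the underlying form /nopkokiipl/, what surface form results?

nopekogiip

Rule 1 (intervocalic voicing): /k/ is a voiceless stop between vowels /o/ and /i/, so it voices to [g]. /nopkokiipl/ → nopkogiipl.
Rule 2 (stop-cluster e-epenthesis): /p/ and /k/ form a stop–stop cluster, so [e] is inserted between them. /nopkogiipl/ → nopekogiipl.
Rule 3 (final cluster simplification): /l/ is the second consonant of a word-final cluster /pl/, so it deletes. /nopekogiipl/ → nopekogiip.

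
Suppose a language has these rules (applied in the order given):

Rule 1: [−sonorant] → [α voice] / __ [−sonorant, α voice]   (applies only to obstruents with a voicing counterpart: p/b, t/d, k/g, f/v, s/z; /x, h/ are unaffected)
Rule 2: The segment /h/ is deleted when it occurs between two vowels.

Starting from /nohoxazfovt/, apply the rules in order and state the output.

nooxasfoft

Rule 1 (regressive voicing assimilation): /z/ precedes the voiceless obstruent /f/, so it devoices to [s] by assimilation. /v/ precedes the voiceless obstruent /t/, so it devoices to [f] by assimilation. /nohoxazfovt/ → nohoxasfoft.
Rule 2 (intervocalic h-deletion): /h/ occurs between vowels /o/ and /o/, so it deletes. /nohoxasfoft/ → nooxasfoft.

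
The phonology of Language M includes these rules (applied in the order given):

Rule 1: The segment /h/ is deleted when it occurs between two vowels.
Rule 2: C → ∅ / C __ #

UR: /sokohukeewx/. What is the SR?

sokoukeew

Rule 1 (intervocalic h-deletion): /h/ occurs between vowels /o/ and /u/, so it deletes. /sokohukeewx/ → sokoukeewx.
Rule 2 (final cluster simplification): /x/ is the second consonant of a word-final cluster /wx/, so it deletes. /sokoukeewx/ → sokoukeew.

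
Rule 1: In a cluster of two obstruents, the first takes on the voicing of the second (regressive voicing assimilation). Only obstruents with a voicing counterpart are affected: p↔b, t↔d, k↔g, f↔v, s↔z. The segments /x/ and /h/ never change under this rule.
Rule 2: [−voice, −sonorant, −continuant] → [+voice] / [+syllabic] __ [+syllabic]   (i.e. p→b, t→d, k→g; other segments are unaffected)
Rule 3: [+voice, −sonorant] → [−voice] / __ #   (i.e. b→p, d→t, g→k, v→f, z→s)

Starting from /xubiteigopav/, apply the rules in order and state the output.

xubideigobaf

Rule 1 (regressive voicing assimilation): no segment meets the environment; /xubiteigopav/ is unchanged.
Rule 2 (intervocalic voicing): /t/ is a voiceless stop between vowels /i/ and /e/, so it voices to [d]. /p/ is a voiceless stop between vowels /o/ and /a/, so it voices to [b]. /xubiteigopav/ → xubideigobav.
Rule 3 (final devoicing): /v/ is a voiced obstruent in word-final position, so it devoices to [f]. /xubideigobav/ → xubideigobaf.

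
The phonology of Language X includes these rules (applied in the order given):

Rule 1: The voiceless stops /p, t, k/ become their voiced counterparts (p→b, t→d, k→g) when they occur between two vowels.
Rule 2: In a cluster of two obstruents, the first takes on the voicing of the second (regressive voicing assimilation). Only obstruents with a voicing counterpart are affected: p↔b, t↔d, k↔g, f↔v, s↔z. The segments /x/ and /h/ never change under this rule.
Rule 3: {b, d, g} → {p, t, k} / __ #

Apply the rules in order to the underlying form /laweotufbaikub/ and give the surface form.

Rule 1 (intervocalic voicing): /t/ is a voiceless stop between vowels /o/ and /u/, so it voices to [d]. /k/ is a voiceless stop between vowels /i/ and /u/, so it voices to [g]. /laweotufbaikub/ → laweodufbaigub.
Rule 2 (regressive voicing assimilation): /f/ precedes the voiced obstruent /b/, so it voices to [v] by assimilation. /laweodufbaigub/ → laweoduvbaigub.
Rule 3 (final devoicing): /b/ is a voiced stop in word-final position, so it devoices to [p]. /laweoduvbaigub/ → laweoduvbaigup.

laweoduvbaigup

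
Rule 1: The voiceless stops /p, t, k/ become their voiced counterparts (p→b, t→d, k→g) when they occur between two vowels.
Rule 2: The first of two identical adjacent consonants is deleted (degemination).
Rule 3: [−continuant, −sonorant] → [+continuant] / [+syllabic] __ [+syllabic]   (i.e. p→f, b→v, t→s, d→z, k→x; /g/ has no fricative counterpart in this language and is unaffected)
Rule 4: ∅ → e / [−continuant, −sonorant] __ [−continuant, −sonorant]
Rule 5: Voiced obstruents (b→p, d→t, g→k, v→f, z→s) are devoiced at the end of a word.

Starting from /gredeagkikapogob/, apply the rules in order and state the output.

grezeagekigavogop

Rule 1 (intervocalic voicing): /k/ is a voiceless stop between vowels /i/ and /a/, so it voices to [g]. /p/ is a voiceless stop between vowels /a/ and /o/, so it voices to [b]. /gredeagkikapogob/ → gredeagkigabogob.
Rule 2 (degemination): no segment meets the environment; /gredeagkigabogob/ is unchanged.
Rule 3 (intervocalic spirantization): /d/ is a stop between vowels /e/ and /e/, so it spirantizes to the fricative [z]. /b/ is a stop between vowels /a/ and /o/, so it spirantizes to the fricative [v]. /gredeagkigabogob/ → grezeagkigavogob.
Rule 4 (stop-cluster e-epenthesis): /g/ and /k/ form a stop–stop cluster, so [e] is inserted between them. /grezeagkigavogob/ → grezeagekigavogob.
Rule 5 (final devoicing): /b/ is a voiced obstruent in word-final position, so it devoices to [p]. /grezeagekigavogob/ → grezeagekigavogop.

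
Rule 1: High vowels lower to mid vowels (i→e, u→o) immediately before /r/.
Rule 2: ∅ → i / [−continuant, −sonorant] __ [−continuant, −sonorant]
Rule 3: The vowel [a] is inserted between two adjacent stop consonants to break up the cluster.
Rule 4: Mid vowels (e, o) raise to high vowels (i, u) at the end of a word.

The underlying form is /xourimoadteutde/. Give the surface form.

Rule 1 (pre-rhotic lowering): /u/ is a high vowel immediately before /r/, so it lowers to [o]. /xourimoadteutde/ → xoorimoadteutde.
Rule 2 (stop-cluster i-epenthesis): /d/ and /t/ form a stop–stop cluster, so [i] is inserted between them. /t/ and /d/ form a stop–stop cluster, so [i] is inserted between them. /xoorimoadteutde/ → xoorimoaditeutide.
Rule 3 (stop-cluster a-epenthesis): no segment meets the environment; /xoorimoaditeutide/ is unchanged.
Rule 4 (final vowel raising): /e/ is a mid vowel in word-final position, so it raises to [i]. /xoorimoaditeutide/ → xoorimoaditeutidi.

xoorimoaditeutidi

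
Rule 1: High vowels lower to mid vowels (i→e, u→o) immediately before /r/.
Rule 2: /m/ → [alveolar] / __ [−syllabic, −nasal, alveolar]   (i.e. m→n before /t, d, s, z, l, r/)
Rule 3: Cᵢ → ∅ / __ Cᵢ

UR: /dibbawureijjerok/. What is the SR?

dibaworeijerok

Rule 1 (pre-rhotic lowering): /u/ is a high vowel immediately before /r/, so it lowers to [o]. /dibbawureijjerok/ → dibbaworeijjerok.
Rule 2 (nasal place assimilation): no segment meets the environment; /dibbaworeijjerok/ is unchanged.
Rule 3 (degemination): /bb/ is a geminate; the first /b/ deletes. /jj/ is a geminate; the first /j/ deletes. /dibbaworeijjerok/ → dibaworeijerok.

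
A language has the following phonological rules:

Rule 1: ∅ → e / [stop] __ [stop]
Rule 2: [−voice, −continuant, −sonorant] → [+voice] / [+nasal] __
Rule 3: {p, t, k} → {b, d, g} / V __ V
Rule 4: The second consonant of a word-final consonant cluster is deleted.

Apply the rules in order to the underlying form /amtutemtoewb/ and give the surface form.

amdudemdoew

Rule 1 (stop-cluster e-epenthesis): no segment meets the environment; /amtutemtoewb/ is unchanged.
Rule 2 (post-nasal voicing): /t/ is a voiceless stop immediately after the nasal /m/, so it voices to [d]. /t/ is a voiceless stop immediately after the nasal /m/, so it voices to [d]. /amtutemtoewb/ → amdutemdoewb.
Rule 3 (intervocalic voicing): /t/ is a voiceless stop between vowels /u/ and /e/, so it voices to [d]. /amdutemdoewb/ → amdudemdoewb.
Rule 4 (final cluster simplification): /b/ is the second consonant of a word-final cluster /wb/, so it deletes. /amdudemdoewb/ → amdudemdoew.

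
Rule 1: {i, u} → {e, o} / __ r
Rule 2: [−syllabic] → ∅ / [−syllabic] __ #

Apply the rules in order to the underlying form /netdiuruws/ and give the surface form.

Rule 1 (pre-rhotic lowering): /u/ is a high vowel immediately before /r/, so it lowers to [o]. /netdiuruws/ → netdioruws.
Rule 2 (final cluster simplification): /s/ is the second consonant of a word-final cluster /ws/, so it deletes. /netdioruws/ → netdioruw.

netdioruw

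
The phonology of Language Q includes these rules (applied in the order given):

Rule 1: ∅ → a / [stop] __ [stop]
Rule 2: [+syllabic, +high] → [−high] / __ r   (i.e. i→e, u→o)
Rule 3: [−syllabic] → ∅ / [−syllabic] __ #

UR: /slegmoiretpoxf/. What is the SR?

slegmoeretapox

Rule 1 (stop-cluster a-epenthesis): /t/ and /p/ form a stop–stop cluster, so [a] is inserted between them. /slegmoiretpoxf/ → slegmoiretapoxf.
Rule 2 (pre-rhotic lowering): /i/ is a high vowel immediately before /r/, so it lowers to [e]. /slegmoiretapoxf/ → slegmoeretapoxf.
Rule 3 (final cluster simplification): /f/ is the second consonant of a word-final cluster /xf/, so it deletes. /slegmoeretapoxf/ → slegmoeretapox.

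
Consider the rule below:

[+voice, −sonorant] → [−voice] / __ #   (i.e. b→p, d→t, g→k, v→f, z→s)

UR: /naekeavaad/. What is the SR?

/d/ is a voiced obstruent in word-final position, so it devoices to [t].
Surface form: [naekeavaat].

naekeavaat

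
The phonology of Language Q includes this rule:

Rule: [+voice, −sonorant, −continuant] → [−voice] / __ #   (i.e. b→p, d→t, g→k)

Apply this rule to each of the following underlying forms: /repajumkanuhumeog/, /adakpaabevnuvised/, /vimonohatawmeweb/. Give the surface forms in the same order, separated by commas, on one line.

repajumkanuhumeok, adakpaabevnuviset, vimonohatawmewep

/repajumkanuhumeog/: /g/ is a voiced stop in word-final position, so it devoices to [k]. → [repajumkanuhumeok].
/adakpaabevnuvised/: /d/ is a voiced stop in word-final position, so it devoices to [t]. → [adakpaabevnuviset].
/vimonohatawmeweb/: /b/ is a voiced stop in word-final position, so it devoices to [p]. → [vimonohatawmewep].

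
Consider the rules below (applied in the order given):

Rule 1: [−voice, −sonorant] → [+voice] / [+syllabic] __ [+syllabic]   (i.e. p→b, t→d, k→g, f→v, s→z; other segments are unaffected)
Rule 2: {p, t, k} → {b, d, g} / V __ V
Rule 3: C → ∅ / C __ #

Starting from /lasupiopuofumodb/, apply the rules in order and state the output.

Rule 1 (intervocalic voicing): /s/ is a voiceless obstruent between vowels /a/ and /u/, so it voices to [z]. /p/ is a voiceless obstruent between vowels /u/ and /i/, so it voices to [b]. /p/ is a voiceless obstruent between vowels /o/ and /u/, so it voices to [b]. /f/ is a voiceless obstruent between vowels /o/ and /u/, so it voices to [v]. /lasupiopuofumodb/ → lazubiobuovumodb.
Rule 2 (intervocalic voicing): no segment meets the environment; /lazubiobuovumodb/ is unchanged.
Rule 3 (final cluster simplification): /b/ is the second consonant of a word-final cluster /db/, so it deletes. /lazubiobuovumodb/ → lazubiobuovumod.

lazubiobuovumod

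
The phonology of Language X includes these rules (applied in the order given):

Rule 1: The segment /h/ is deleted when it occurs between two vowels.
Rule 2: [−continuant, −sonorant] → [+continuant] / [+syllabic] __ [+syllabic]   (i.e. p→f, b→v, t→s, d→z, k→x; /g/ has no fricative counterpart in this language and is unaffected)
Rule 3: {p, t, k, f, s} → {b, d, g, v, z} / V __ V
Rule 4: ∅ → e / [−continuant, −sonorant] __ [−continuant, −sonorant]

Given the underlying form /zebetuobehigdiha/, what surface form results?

Rule 1 (intervocalic h-deletion): /h/ occurs between vowels /e/ and /i/, so it deletes. /h/ occurs between vowels /i/ and /a/, so it deletes. /zebetuobehigdiha/ → zebetuobeigdia.
Rule 2 (intervocalic spirantization): /b/ is a stop between vowels /e/ and /e/, so it spirantizes to the fricative [v]. /t/ is a stop between vowels /e/ and /u/, so it spirantizes to the fricative [s]. /b/ is a stop between vowels /o/ and /e/, so it spirantizes to the fricative [v]. /zebetuobeigdia/ → zevesuoveigdia.
Rule 3 (intervocalic voicing): /s/ is a voiceless obstruent between vowels /e/ and /u/, so it voices to [z]. /zevesuoveigdia/ → zevezuoveigdia.
Rule 4 (stop-cluster e-epenthesis): /g/ and /d/ form a stop–stop cluster, so [e] is inserted between them. /zevezuoveigdia/ → zevezuoveigedia.

zevezuoveigedia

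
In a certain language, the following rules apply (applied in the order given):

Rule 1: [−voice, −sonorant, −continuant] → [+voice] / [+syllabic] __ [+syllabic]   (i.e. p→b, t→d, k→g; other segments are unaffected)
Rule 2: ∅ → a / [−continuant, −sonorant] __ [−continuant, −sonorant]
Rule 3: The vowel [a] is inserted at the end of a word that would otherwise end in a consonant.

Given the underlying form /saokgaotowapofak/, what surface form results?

Rule 1 (intervocalic voicing): /t/ is a voiceless stop between vowels /o/ and /o/, so it voices to [d]. /p/ is a voiceless stop between vowels /a/ and /o/, so it voices to [b]. /saokgaotowapofak/ → saokgaodowabofak.
Rule 2 (stop-cluster a-epenthesis): /k/ and /g/ form a stop–stop cluster, so [a] is inserted between them. /saokgaodowabofak/ → saokagaodowabofak.
Rule 3 (final a-epenthesis): the form ends in the consonant /k/, so [a] is inserted word-finally. /saokagaodowabofak/ → saokagaodowabofaka.

saokagaodowabofaka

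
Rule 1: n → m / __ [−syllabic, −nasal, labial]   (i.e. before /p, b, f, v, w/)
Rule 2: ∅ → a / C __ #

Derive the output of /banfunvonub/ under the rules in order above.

Rule 1 (nasal place assimilation): /n/ precedes the labial consonant /f/, so it assimilates in place to [m]. /n/ precedes the labial consonant /v/, so it assimilates in place to [m]. /banfunvonub/ → bamfumvonub.
Rule 2 (final a-epenthesis): the form ends in the consonant /b/, so [a] is inserted word-finally. /bamfumvonub/ → bamfumvonuba.

bamfumvonuba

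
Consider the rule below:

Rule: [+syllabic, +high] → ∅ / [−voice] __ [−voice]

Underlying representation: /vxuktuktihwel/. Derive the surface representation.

vxktkthwel

/u/ is a high vowel flanked by voiceless consonants /x/ and /k/, so it deletes.
/u/ is a high vowel flanked by voiceless consonants /t/ and /k/, so it deletes.
/i/ is a high vowel flanked by voiceless consonants /t/ and /h/, so it deletes.
Surface form: [vxktkthwel].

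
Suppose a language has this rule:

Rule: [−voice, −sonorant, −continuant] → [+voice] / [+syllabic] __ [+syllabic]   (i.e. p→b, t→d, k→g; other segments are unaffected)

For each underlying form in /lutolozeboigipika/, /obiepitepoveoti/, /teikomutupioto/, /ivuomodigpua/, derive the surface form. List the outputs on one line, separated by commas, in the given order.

/lutolozeboigipika/: /t/ is a voiceless stop between vowels /u/ and /o/, so it voices to [d]. /p/ is a voiceless stop between vowels /i/ and /i/, so it voices to [b]. /k/ is a voiceless stop between vowels /i/ and /a/, so it voices to [g]. → [ludolozeboigibiga].
/obiepitepoveoti/: /p/ is a voiceless stop between vowels /e/ and /i/, so it voices to [b]. /t/ is a voiceless stop between vowels /i/ and /e/, so it voices to [d]. /p/ is a voiceless stop between vowels /e/ and /o/, so it voices to [b]. /t/ is a voiceless stop between vowels /o/ and /i/, so it voices to [d]. → [obiebideboveodi].
/teikomutupioto/: /k/ is a voiceless stop between vowels /i/ and /o/, so it voices to [g]. /t/ is a voiceless stop between vowels /u/ and /u/, so it voices to [d]. /p/ is a voiceless stop between vowels /u/ and /i/, so it voices to [b]. /t/ is a voiceless stop between vowels /o/ and /o/, so it voices to [d]. → [teigomudubiodo].
/ivuomodigpua/: the rule's environment is not met; surfaces unchanged as [ivuomodigpua].

ludolozeboigibiga, obiebideboveodi, teigomudubiodo, ivuomodigpua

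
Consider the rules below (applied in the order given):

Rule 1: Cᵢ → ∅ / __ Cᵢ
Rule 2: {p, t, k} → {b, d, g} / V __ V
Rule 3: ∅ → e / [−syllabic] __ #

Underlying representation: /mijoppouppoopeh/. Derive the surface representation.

mijobouboobehe

Rule 1 (degemination): /pp/ is a geminate; the first /p/ deletes. /pp/ is a geminate; the first /p/ deletes. /mijoppouppoopeh/ → mijopoupoopeh.
Rule 2 (intervocalic voicing): /p/ is a voiceless stop between vowels /o/ and /o/, so it voices to [b]. /p/ is a voiceless stop between vowels /u/ and /o/, so it voices to [b]. /p/ is a voiceless stop between vowels /o/ and /e/, so it voices to [b]. /mijopoupoopeh/ → mijobouboobeh.
Rule 3 (final e-epenthesis): the form ends in the consonant /h/, so [e] is inserted word-finally. /mijobouboobeh/ → mijobouboobehe.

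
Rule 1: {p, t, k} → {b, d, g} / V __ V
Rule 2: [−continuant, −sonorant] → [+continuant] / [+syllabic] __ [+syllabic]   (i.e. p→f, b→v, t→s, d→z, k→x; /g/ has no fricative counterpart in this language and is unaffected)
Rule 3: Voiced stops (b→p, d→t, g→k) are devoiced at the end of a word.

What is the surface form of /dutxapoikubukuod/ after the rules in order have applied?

dutxavoiguvuguot

Rule 1 (intervocalic voicing): /p/ is a voiceless stop between vowels /a/ and /o/, so it voices to [b]. /k/ is a voiceless stop between vowels /i/ and /u/, so it voices to [g]. /k/ is a voiceless stop between vowels /u/ and /u/, so it voices to [g]. /dutxapoikubukuod/ → dutxaboigubuguod.
Rule 2 (intervocalic spirantization): /b/ is a stop between vowels /a/ and /o/, so it spirantizes to the fricative [v]. /b/ is a stop between vowels /u/ and /u/, so it spirantizes to the fricative [v]. /dutxaboigubuguod/ → dutxavoiguvuguod.
Rule 3 (final devoicing): /d/ is a voiced stop in word-final position, so it devoices to [t]. /dutxavoiguvuguod/ → dutxavoiguvuguot.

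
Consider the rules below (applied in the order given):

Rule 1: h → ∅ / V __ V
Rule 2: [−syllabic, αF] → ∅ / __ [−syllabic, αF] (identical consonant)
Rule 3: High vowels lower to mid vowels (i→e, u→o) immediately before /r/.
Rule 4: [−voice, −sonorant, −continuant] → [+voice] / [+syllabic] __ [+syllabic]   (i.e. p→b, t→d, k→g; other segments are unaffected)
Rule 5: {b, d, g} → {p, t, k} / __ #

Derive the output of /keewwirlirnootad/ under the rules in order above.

keewerlernoodat

Rule 1 (intervocalic h-deletion): no segment meets the environment; /keewwirlirnootad/ is unchanged.
Rule 2 (degemination): /ww/ is a geminate; the first /w/ deletes. /keewwirlirnootad/ → keewirlirnootad.
Rule 3 (pre-rhotic lowering): /i/ is a high vowel immediately before /r/, so it lowers to [e]. /i/ is a high vowel immediately before /r/, so it lowers to [e]. /keewirlirnootad/ → keewerlernootad.
Rule 4 (intervocalic voicing): /t/ is a voiceless stop between vowels /o/ and /a/, so it voices to [d]. /keewerlernootad/ → keewerlernoodad.
Rule 5 (final devoicing): /d/ is a voiced stop in word-final position, so it devoices to [t]. /keewerlernoodad/ → keewerlernoodat.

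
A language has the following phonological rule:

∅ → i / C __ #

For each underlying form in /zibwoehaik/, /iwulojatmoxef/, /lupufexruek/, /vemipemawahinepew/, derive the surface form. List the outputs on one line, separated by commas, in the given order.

zibwoehaiki, iwulojatmoxefi, lupufexrueki, vemipemawahinepewi

/zibwoehaik/: the form ends in the consonant /k/, so [i] is inserted word-finally. → [zibwoehaiki].
/iwulojatmoxef/: the form ends in the consonant /f/, so [i] is inserted word-finally. → [iwulojatmoxefi].
/lupufexruek/: the form ends in the consonant /k/, so [i] is inserted word-finally. → [lupufexrueki].
/vemipemawahinepew/: the form ends in the consonant /w/, so [i] is inserted word-finally. → [vemipemawahinepewi].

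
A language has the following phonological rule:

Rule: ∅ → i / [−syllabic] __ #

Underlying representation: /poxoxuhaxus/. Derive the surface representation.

poxoxuhaxusi

the form ends in the consonant /s/, so [i] is inserted word-finally.
Surface form: [poxoxuhaxusi].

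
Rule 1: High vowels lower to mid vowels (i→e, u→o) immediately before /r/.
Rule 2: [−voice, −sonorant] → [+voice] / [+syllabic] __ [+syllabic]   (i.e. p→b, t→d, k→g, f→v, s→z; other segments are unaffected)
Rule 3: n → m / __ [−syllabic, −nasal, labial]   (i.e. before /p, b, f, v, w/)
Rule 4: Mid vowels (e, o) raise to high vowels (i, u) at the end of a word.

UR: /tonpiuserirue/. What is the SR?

tompiuzererui

Rule 1 (pre-rhotic lowering): /i/ is a high vowel immediately before /r/, so it lowers to [e]. /tonpiuserirue/ → tonpiusererue.
Rule 2 (intervocalic voicing): /s/ is a voiceless obstruent between vowels /u/ and /e/, so it voices to [z]. /tonpiusererue/ → tonpiuzererue.
Rule 3 (nasal place assimilation): /n/ precedes the labial consonant /p/, so it assimilates in place to [m]. /tonpiuzererue/ → tompiuzererue.
Rule 4 (final vowel raising): /e/ is a mid vowel in word-final position, so it raises to [i]. /tompiuzererue/ → tompiuzererui.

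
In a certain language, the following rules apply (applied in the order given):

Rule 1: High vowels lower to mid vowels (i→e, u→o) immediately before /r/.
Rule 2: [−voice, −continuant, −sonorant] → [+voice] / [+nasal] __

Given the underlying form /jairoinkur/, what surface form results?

Rule 1 (pre-rhotic lowering): /i/ is a high vowel immediately before /r/, so it lowers to [e]. /u/ is a high vowel immediately before /r/, so it lowers to [o]. /jairoinkur/ → jaeroinkor.
Rule 2 (post-nasal voicing): /k/ is a voiceless stop immediately after the nasal /n/, so it voices to [g]. /jaeroinkor/ → jaeroingor.

jaeroingor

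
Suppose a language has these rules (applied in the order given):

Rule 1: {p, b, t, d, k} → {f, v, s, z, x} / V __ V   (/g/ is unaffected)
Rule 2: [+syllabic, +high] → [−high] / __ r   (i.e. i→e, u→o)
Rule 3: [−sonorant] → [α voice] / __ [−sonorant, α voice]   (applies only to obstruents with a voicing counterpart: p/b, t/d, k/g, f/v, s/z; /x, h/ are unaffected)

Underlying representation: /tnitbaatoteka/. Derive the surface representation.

Rule 1 (intervocalic spirantization): /t/ is a stop between vowels /a/ and /o/, so it spirantizes to the fricative [s]. /t/ is a stop between vowels /o/ and /e/, so it spirantizes to the fricative [s]. /k/ is a stop between vowels /e/ and /a/, so it spirantizes to the fricative [x]. /tnitbaatoteka/ → tnitbaasosexa.
Rule 2 (pre-rhotic lowering): no segment meets the environment; /tnitbaasosexa/ is unchanged.
Rule 3 (regressive voicing assimilation): /t/ precedes the voiced obstruent /b/, so it voices to [d] by assimilation. /tnitbaasosexa/ → tnidbaasosexa.

tnidbaasosexa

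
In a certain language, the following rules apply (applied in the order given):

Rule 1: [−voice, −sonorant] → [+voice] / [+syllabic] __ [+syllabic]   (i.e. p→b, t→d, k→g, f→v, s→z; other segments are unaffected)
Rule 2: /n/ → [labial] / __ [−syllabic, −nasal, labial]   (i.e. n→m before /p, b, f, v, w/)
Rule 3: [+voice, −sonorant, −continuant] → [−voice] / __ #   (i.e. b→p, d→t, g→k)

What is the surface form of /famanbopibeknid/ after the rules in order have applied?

Rule 1 (intervocalic voicing): /p/ is a voiceless obstruent between vowels /o/ and /i/, so it voices to [b]. /famanbopibeknid/ → famanbobibeknid.
Rule 2 (nasal place assimilation): /n/ precedes the labial consonant /b/, so it assimilates in place to [m]. /famanbobibeknid/ → famambobibeknid.
Rule 3 (final devoicing): /d/ is a voiced stop in word-final position, so it devoices to [t]. /famambobibeknid/ → famambobibeknit.

famambobibeknit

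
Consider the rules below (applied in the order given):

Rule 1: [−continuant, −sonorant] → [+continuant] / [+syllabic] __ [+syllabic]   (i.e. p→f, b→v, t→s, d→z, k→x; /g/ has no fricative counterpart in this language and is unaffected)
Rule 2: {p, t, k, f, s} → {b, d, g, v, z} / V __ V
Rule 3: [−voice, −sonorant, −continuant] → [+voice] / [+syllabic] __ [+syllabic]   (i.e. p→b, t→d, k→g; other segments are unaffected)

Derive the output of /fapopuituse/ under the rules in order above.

favovuizuze

Rule 1 (intervocalic spirantization): /p/ is a stop between vowels /a/ and /o/, so it spirantizes to the fricative [f]. /p/ is a stop between vowels /o/ and /u/, so it spirantizes to the fricative [f]. /t/ is a stop between vowels /i/ and /u/, so it spirantizes to the fricative [s]. /fapopuituse/ → fafofuisuse.
Rule 2 (intervocalic voicing): /f/ is a voiceless obstruent between vowels /a/ and /o/, so it voices to [v]. /f/ is a voiceless obstruent between vowels /o/ and /u/, so it voices to [v]. /s/ is a voiceless obstruent between vowels /i/ and /u/, so it voices to [z]. /s/ is a voiceless obstruent between vowels /u/ and /e/, so it voices to [z]. /fafofuisuse/ → favovuizuze.
Rule 3 (intervocalic voicing): no segment meets the environment; /favovuizuze/ is unchanged.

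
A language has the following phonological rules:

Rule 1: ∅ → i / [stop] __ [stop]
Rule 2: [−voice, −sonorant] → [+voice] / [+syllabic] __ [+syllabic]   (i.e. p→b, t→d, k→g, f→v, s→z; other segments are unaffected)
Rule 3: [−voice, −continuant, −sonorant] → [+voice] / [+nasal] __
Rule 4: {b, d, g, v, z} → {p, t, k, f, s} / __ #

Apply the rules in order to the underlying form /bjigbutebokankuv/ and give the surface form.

Rule 1 (stop-cluster i-epenthesis): /g/ and /b/ form a stop–stop cluster, so [i] is inserted between them. /bjigbutebokankuv/ → bjigibutebokankuv.
Rule 2 (intervocalic voicing): /t/ is a voiceless obstruent between vowels /u/ and /e/, so it voices to [d]. /k/ is a voiceless obstruent between vowels /o/ and /a/, so it voices to [g]. /bjigibutebokankuv/ → bjigibudebogankuv.
Rule 3 (post-nasal voicing): /k/ is a voiceless stop immediately after the nasal /n/, so it voices to [g]. /bjigibudebogankuv/ → bjigibudeboganguv.
Rule 4 (final devoicing): /v/ is a voiced obstruent in word-final position, so it devoices to [f]. /bjigibudeboganguv/ → bjigibudeboganguf.

bjigibudeboganguf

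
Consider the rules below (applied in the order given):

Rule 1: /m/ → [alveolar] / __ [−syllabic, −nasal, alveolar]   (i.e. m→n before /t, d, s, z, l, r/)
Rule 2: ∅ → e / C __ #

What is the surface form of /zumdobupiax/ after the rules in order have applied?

zundobupiaxe

Rule 1 (nasal place assimilation): /m/ precedes the alveolar consonant /d/, so it assimilates in place to [n]. /zumdobupiax/ → zundobupiax.
Rule 2 (final e-epenthesis): the form ends in the consonant /x/, so [e] is inserted word-finally. /zundobupiax/ → zundobupiaxe.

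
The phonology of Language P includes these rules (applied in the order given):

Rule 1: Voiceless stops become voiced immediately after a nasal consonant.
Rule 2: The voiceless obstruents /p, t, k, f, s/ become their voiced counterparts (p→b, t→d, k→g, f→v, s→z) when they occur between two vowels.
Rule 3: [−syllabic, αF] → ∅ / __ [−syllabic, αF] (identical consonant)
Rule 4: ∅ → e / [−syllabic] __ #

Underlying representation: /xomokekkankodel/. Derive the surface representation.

Rule 1 (post-nasal voicing): /k/ is a voiceless stop immediately after the nasal /n/, so it voices to [g]. /xomokekkankodel/ → xomokekkangodel.
Rule 2 (intervocalic voicing): /k/ is a voiceless obstruent between vowels /o/ and /e/, so it voices to [g]. /xomokekkangodel/ → xomogekkangodel.
Rule 3 (degemination): /kk/ is a geminate; the first /k/ deletes. /xomogekkangodel/ → xomogekangodel.
Rule 4 (final e-epenthesis): the form ends in the consonant /l/, so [e] is inserted word-finally. /xomogekangodel/ → xomogekangodele.

xomogekangodele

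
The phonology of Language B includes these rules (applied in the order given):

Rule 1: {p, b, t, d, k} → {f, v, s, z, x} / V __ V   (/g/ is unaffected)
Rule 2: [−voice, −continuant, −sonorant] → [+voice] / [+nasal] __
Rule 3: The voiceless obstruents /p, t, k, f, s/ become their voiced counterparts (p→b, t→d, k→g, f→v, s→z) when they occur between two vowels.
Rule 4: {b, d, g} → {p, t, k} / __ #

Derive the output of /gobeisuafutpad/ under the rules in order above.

goveizuavutpat

Rule 1 (intervocalic spirantization): /b/ is a stop between vowels /o/ and /e/, so it spirantizes to the fricative [v]. /gobeisuafutpad/ → goveisuafutpad.
Rule 2 (post-nasal voicing): no segment meets the environment; /goveisuafutpad/ is unchanged.
Rule 3 (intervocalic voicing): /s/ is a voiceless obstruent between vowels /i/ and /u/, so it voices to [z]. /f/ is a voiceless obstruent between vowels /a/ and /u/, so it voices to [v]. /goveisuafutpad/ → goveizuavutpad.
Rule 4 (final devoicing): /d/ is a voiced stop in word-final position, so it devoices to [t]. /goveizuavutpad/ → goveizuavutpat.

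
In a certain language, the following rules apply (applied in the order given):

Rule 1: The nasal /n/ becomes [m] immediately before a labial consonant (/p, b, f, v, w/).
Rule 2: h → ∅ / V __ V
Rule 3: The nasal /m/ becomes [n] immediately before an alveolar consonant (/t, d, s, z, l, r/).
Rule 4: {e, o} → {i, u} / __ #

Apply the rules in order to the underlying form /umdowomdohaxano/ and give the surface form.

undowondoaxanu

Rule 1 (nasal place assimilation): no segment meets the environment; /umdowomdohaxano/ is unchanged.
Rule 2 (intervocalic h-deletion): /h/ occurs between vowels /o/ and /a/, so it deletes. /umdowomdohaxano/ → umdowomdoaxano.
Rule 3 (nasal place assimilation): /m/ precedes the alveolar consonant /d/, so it assimilates in place to [n]. /m/ precedes the alveolar consonant /d/, so it assimilates in place to [n]. /umdowomdoaxano/ → undowondoaxano.
Rule 4 (final vowel raising): /o/ is a mid vowel in word-final position, so it raises to [u]. /undowondoaxano/ → undowondoaxanu.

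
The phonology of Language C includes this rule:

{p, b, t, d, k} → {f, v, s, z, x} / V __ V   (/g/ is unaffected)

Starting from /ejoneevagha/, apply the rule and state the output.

ejoneevagha

No segment of /ejoneevagha/ meets the structural description of the rule, so the form surfaces unchanged.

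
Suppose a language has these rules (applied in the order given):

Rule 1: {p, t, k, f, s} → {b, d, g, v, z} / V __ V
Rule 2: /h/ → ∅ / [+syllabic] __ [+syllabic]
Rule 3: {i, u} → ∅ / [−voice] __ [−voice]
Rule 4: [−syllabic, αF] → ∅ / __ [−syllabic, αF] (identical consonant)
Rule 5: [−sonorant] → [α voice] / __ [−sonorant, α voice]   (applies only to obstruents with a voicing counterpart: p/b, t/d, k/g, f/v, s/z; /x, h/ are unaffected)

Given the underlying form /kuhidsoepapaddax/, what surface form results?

Rule 1 (intervocalic voicing): /p/ is a voiceless obstruent between vowels /e/ and /a/, so it voices to [b]. /p/ is a voiceless obstruent between vowels /a/ and /a/, so it voices to [b]. /kuhidsoepapaddax/ → kuhidsoebabaddax.
Rule 2 (intervocalic h-deletion): /h/ occurs between vowels /u/ and /i/, so it deletes. /kuhidsoebabaddax/ → kuidsoebabaddax.
Rule 3 (high vowel syncope): no segment meets the environment; /kuidsoebabaddax/ is unchanged.
Rule 4 (degemination): /dd/ is a geminate; the first /d/ deletes. /kuidsoebabaddax/ → kuidsoebabadax.
Rule 5 (regressive voicing assimilation): /d/ precedes the voiceless obstruent /s/, so it devoices to [t] by assimilation. /kuidsoebabadax/ → kuitsoebabadax.

kuitsoebabadax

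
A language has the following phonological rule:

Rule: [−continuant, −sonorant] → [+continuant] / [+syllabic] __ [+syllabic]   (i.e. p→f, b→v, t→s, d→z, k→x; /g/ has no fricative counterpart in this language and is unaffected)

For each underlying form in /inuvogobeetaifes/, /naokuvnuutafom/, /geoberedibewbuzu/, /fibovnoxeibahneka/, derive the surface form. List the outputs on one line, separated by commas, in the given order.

/inuvogobeetaifes/: /b/ is a stop between vowels /o/ and /e/, so it spirantizes to the fricative [v]. /t/ is a stop between vowels /e/ and /a/, so it spirantizes to the fricative [s]. → [inuvogoveesaifes].
/naokuvnuutafom/: /k/ is a stop between vowels /o/ and /u/, so it spirantizes to the fricative [x]. /t/ is a stop between vowels /u/ and /a/, so it spirantizes to the fricative [s]. → [naoxuvnuusafom].
/geoberedibewbuzu/: /b/ is a stop between vowels /o/ and /e/, so it spirantizes to the fricative [v]. /d/ is a stop between vowels /e/ and /i/, so it spirantizes to the fricative [z]. /b/ is a stop between vowels /i/ and /e/, so it spirantizes to the fricative [v]. → [geoverezivewbuzu].
/fibovnoxeibahneka/: /b/ is a stop between vowels /i/ and /o/, so it spirantizes to the fricative [v]. /b/ is a stop between vowels /i/ and /a/, so it spirantizes to the fricative [v]. /k/ is a stop between vowels /e/ and /a/, so it spirantizes to the fricative [x]. → [fivovnoxeivahnexa].

inuvogoveesaifes, naoxuvnuusafom, geoverezivewbuzu, fivovnoxeivahnexa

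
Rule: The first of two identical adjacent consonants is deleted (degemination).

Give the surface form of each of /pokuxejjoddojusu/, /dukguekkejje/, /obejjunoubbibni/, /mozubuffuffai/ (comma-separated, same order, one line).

pokuxejodojusu, dukguekeje, obejunoubibni, mozubufufai

/pokuxejjoddojusu/: /jj/ is a geminate; the first /j/ deletes. /dd/ is a geminate; the first /d/ deletes. → [pokuxejodojusu].
/dukguekkejje/: /kk/ is a geminate; the first /k/ deletes. /jj/ is a geminate; the first /j/ deletes. → [dukguekeje].
/obejjunoubbibni/: /jj/ is a geminate; the first /j/ deletes. /bb/ is a geminate; the first /b/ deletes. → [obejunoubibni].
/mozubuffuffai/: /ff/ is a geminate; the first /f/ deletes. /ff/ is a geminate; the first /f/ deletes. → [mozubufufai].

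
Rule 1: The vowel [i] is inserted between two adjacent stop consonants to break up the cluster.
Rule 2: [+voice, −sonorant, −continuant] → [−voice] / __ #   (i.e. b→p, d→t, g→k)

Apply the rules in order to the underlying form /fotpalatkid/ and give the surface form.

Rule 1 (stop-cluster i-epenthesis): /t/ and /p/ form a stop–stop cluster, so [i] is inserted between them. /t/ and /k/ form a stop–stop cluster, so [i] is inserted between them. /fotpalatkid/ → fotipalatikid.
Rule 2 (final devoicing): /d/ is a voiced stop in word-final position, so it devoices to [t]. /fotipalatikid/ → fotipalatikit.

fotipalatikit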